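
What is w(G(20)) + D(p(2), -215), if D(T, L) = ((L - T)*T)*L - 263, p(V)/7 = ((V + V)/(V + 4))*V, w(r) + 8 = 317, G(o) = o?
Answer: 4051874/9 ≈ 4.5021e+5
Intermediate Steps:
w(r) = 309 (w(r) = -8 + 317 = 309)
p(V) = 14*V²/(4 + V) (p(V) = 7*(((V + V)/(V + 4))*V) = 7*(((2*V)/(4 + V))*V) = 7*((2*V/(4 + V))*V) = 7*(2*V²/(4 + V)) = 14*V²/(4 + V))
D(T, L) = -263 + L*T*(L - T) (D(T, L) = (T*(L - T))*L - 263 = L*T*(L - T) - 263 = -263 + L*T*(L - T))
w(G(20)) + D(p(2), -215) = 309 + (-263 + (14*2²/(4 + 2))*(-215)² - 1*(-215)*(14*2²/(4 + 2))²) = 309 + (-263 + (14*4/6)*46225 - 1*(-215)*(14*4/6)²) = 309 + (-263 + (14*4*(⅙))*46225 - 1*(-215)*(14*4*(⅙))²) = 309 + (-263 + (28/3)*46225 - 1*(-215)*(28/3)²) = 309 + (-263 + 1294300/3 - 1*(-215)*784/9) = 309 + (-263 + 1294300/3 + 168560/9) = 309 + 4049093/9 = 4051874/9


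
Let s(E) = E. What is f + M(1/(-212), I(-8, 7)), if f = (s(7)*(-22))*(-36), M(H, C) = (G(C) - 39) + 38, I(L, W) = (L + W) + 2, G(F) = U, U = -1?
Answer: 5542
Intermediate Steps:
G(F) = -1
I(L, W) = 2 + L + W
M(H, C) = -2 (M(H, C) = (-1 - 39) + 38 = -40 + 38 = -2)
f = 5544 (f = (7*(-22))*(-36) = -154*(-36) = 5544)
f + M(1/(-212), I(-8, 7)) = 5544 - 2 = 5542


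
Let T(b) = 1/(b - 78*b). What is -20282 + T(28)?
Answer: -43727993/2156 ≈ -20282.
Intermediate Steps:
T(b) = -1/(77*b) (T(b) = 1/(-77*b) = -1/(77*b))
-20282 + T(28) = -20282 - 1/77/28 = -20282 - 1/77*1/28 = -20282 - 1/2156 = -43727993/2156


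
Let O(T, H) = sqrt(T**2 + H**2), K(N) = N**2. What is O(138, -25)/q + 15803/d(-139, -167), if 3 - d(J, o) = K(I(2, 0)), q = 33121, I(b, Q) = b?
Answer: -15803 + sqrt(19669)/33121 ≈ -15803.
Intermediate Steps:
d(J, o) = -1 (d(J, o) = 3 - 1*2**2 = 3 - 1*4 = 3 - 4 = -1)
O(T, H) = sqrt(H**2 + T**2)
O(138, -25)/q + 15803/d(-139, -167) = sqrt((-25)**2 + 138**2)/33121 + 15803/(-1) = sqrt(625 + 19044)*(1/33121) + 15803*(-1) = sqrt(19669)*(1/33121) - 15803 = sqrt(19669)/33121 - 15803 = -15803 + sqrt(19669)/33121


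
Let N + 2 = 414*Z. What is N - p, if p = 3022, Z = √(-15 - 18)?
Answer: -3024 + 414*I*√33 ≈ -3024.0 + 2378.3*I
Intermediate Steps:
Z = I*√33 (Z = √(-33) = I*√33 ≈ 5.7446*I)
N = -2 + 414*I*√33 (N = -2 + 414*(I*√33) = -2 + 414*I*√33 ≈ -2.0 + 2378.3*I)
N - p = (-2 + 414*I*√33) - 1*3022 = (-2 + 414*I*√33) - 3022 = -3024 + 414*I*√33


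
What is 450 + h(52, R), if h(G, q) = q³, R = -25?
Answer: -15175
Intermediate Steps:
450 + h(52, R) = 450 + (-25)³ = 450 - 15625 = -15175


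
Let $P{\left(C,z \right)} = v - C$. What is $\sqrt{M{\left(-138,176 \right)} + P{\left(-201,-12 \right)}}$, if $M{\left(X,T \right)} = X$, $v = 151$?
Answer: $\sqrt{214} \approx 14.629$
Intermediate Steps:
$P{\left(C,z \right)} = 151 - C$
$\sqrt{M{\left(-138,176 \right)} + P{\left(-201,-12 \right)}} = \sqrt{-138 + \left(151 - -201\right)} = \sqrt{-138 + \left(151 + 201\right)} = \sqrt{-138 + 352} = \sqrt{214}$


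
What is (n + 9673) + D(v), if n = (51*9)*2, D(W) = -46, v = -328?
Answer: 10545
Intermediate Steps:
n = 918 (n = 459*2 = 918)
(n + 9673) + D(v) = (918 + 9673) - 46 = 10591 - 46 = 10545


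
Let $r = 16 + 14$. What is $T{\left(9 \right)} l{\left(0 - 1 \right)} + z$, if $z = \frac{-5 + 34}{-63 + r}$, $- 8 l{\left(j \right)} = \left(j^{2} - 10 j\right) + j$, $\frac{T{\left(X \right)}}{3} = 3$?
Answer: $- \frac{1601}{132} \approx -12.129$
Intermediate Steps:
$T{\left(X \right)} = 9$ ($T{\left(X \right)} = 3 \cdot 3 = 9$)
$l{\left(j \right)} = - \frac{j^{2}}{8} + \frac{9 j}{8}$ ($l{\left(j \right)} = - \frac{\left(j^{2} - 10 j\right) + j}{8} = - \frac{j^{2} - 9 j}{8} = - \frac{j^{2}}{8} + \frac{9 j}{8}$)
$r = 30$
$z = - \frac{29}{33}$ ($z = \frac{-5 + 34}{-63 + 30} = \frac{29}{-33} = 29 \left(- \frac{1}{33}\right) = - \frac{29}{33} \approx -0.87879$)
$T{\left(9 \right)} l{\left(0 - 1 \right)} + z = 9 \frac{\left(0 - 1\right) \left(9 - \left(0 - 1\right)\right)}{8} - \frac{29}{33} = 9 \cdot \frac{1}{8} \left(-1\right) \left(9 - -1\right) - \frac{29}{33} = 9 \cdot \frac{1}{8} \left(-1\right) \left(9 + 1\right) - \frac{29}{33} = 9 \cdot \frac{1}{8} \left(-1\right) 10 - \frac{29}{33} = 9 \left(- \frac{5}{4}\right) - \frac{29}{33} = - \frac{45}{4} - \frac{29}{33} = - \frac{1601}{132}$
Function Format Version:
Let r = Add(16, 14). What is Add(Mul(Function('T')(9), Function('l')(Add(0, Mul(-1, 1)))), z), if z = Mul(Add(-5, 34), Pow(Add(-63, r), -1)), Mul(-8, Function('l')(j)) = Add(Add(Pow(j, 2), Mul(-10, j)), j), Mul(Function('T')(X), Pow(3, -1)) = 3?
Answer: Rational(-1601, 132) ≈ -12.129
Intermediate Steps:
Function('T')(X) = 9 (Function('T')(X) = Mul(3, 3) = 9)
Function('l')(j) = Add(Mul(Rational(-1, 8), Pow(j, 2)), Mul(Rational(9, 8), j)) (Function('l')(j) = Mul(Rational(-1, 8), Add(Add(Pow(j, 2), Mul(-10, j)), j)) = Mul(Rational(-1, 8), Add(Pow(j, 2), Mul(-9, j))) = Add(Mul(Rational(-1, 8), Pow(j, 2)), Mul(Rational(9, 8), j)))
r = 30
z = Rational(-29, 33) (z = Mul(Add(-5, 34), Pow(Add(-63, 30), -1)) = Mul(29, Pow(-33, -1)) = Mul(29, Rational(-1, 33)) = Rational(-29, 33) ≈ -0.87879)
Add(Mul(Function('T')(9), Function('l')(Add(0, Mul(-1, 1)))), z) = Add(Mul(9, Mul(Rational(1, 8), Add(0, Mul(-1, 1)), Add(9, Mul(-1, Add(0, Mul(-1, 1)))))), Rational(-29, 33)) = Add(Mul(9, Mul(Rational(1, 8), Add(0, -1), Add(9, Mul(-1, Add(0, -1))))), Rational(-29, 33)) = Add(Mul(9, Mul(Rational(1, 8), -1, Add(9, Mul(-1, -1)))), Rational(-29, 33)) = Add(Mul(9, Mul(Rational(1, 8), -1, Add(9, 1))), Rational(-29, 33)) = Add(Mul(9, Mul(Rational(1, 8), -1, 10)), Rational(-29, 33)) = Add(Mul(9, Rational(-5, 4)), Rational(-29, 33)) = Add(Rational(-45, 4), Rational(-29, 33)) = Rational(-1601, 132)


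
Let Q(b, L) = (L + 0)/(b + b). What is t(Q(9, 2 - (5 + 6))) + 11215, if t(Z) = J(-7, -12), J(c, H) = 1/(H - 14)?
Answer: 291589/26 ≈ 11215.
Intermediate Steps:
Q(b, L) = L/(2*b) (Q(b, L) = L/((2*b)) = L*(1/(2*b)) = L/(2*b))
J(c, H) = 1/(-14 + H)
t(Z) = -1/26 (t(Z) = 1/(-14 - 12) = 1/(-26) = -1/26)
t(Q(9, 2 - (5 + 6))) + 11215 = -1/26 + 11215 = 291589/26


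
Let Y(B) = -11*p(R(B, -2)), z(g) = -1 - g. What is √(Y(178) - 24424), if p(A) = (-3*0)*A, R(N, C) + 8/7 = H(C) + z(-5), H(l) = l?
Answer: 2*I*√6106 ≈ 156.28*I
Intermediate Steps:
R(N, C) = 20/7 + C (R(N, C) = -8/7 + (C + (-1 - 1*(-5))) = -8/7 + (C + (-1 + 5)) = -8/7 + (C + 4) = -8/7 + (4 + C) = 20/7 + C)
p(A) = 0 (p(A) = 0*A = 0)
Y(B) = 0 (Y(B) = -11*0 = 0)
√(Y(178) - 24424) = √(0 - 24424) = √(-24424) = 2*I*√6106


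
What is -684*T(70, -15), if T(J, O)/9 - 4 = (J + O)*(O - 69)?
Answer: 28416096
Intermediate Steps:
T(J, O) = 36 + 9*(-69 + O)*(J + O) (T(J, O) = 36 + 9*((J + O)*(O - 69)) = 36 + 9*((J + O)*(-69 + O)) = 36 + 9*((-69 + O)*(J + O)) = 36 + 9*(-69 + O)*(J + O))
-684*T(70, -15) = -684*(36 - 621*70 - 621*(-15) + 9*(-15)² + 9*70*(-15)) = -684*(36 - 43470 + 9315 + 9*225 - 9450) = -684*(36 - 43470 + 9315 + 2025 - 9450) = -684*(-41544) = 28416096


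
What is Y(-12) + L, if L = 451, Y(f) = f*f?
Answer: 595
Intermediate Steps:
Y(f) = f²
Y(-12) + L = (-12)² + 451 = 144 + 451 = 595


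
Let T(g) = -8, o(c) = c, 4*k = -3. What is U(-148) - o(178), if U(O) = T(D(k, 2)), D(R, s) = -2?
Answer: -186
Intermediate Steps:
k = -¾ (k = (¼)*(-3) = -¾ ≈ -0.75000)
U(O) = -8
U(-148) - o(178) = -8 - 1*178 = -8 - 178 = -186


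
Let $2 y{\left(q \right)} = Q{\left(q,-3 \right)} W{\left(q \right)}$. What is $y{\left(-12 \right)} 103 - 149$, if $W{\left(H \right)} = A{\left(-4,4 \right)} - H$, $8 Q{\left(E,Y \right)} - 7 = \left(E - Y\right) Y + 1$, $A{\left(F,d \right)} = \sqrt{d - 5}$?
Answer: $\frac{10219}{4} + \frac{3605 i}{16} \approx 2554.8 + 225.31 i$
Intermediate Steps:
$A{\left(F,d \right)} = \sqrt{-5 + d}$
$Q{\left(E,Y \right)} = 1 + \frac{Y \left(E - Y\right)}{8}$ ($Q{\left(E,Y \right)} = \frac{7}{8} + \frac{\left(E - Y\right) Y + 1}{8} = \frac{7}{8} + \frac{Y \left(E - Y\right) + 1}{8} = \frac{7}{8} + \frac{1 + Y \left(E - Y\right)}{8} = \frac{7}{8} + \left(\frac{1}{8} + \frac{Y \left(E - Y\right)}{8}\right) = 1 + \frac{Y \left(E - Y\right)}{8}$)
$W{\left(H \right)} = i - H$ ($W{\left(H \right)} = \sqrt{-5 + 4} - H = \sqrt{-1} - H = i - H$)
$y{\left(q \right)} = \frac{\left(- \frac{1}{8} - \frac{3 q}{8}\right) \left(i - q\right)}{2}$ ($y{\left(q \right)} = \frac{\left(1 - \frac{\left(-3\right)^{2}}{8} + \frac{1}{8} q \left(-3\right)\right) \left(i - q\right)}{2} = \frac{\left(1 - \frac{9}{8} - \frac{3 q}{8}\right) \left(i - q\right)}{2} = \frac{\left(- \frac{1}{8} - \frac{3 q}{8}\right) \left(i - q\right)}{2}$)
$y{\left(-12 \right)} 103 - 149 = \frac{\left(1 + 3 \left(-12\right)\right) \left(-12 - i\right)}{16} \cdot 103 - 149 = \frac{\left(1 - 36\right) \left(-12 - i\right)}{16} \cdot 103 - 149 = \frac{1}{16} \left(-35\right) \left(-12 - i\right) 103 - 149 = \left(\frac{105}{4} + \frac{35 i}{16}\right) 103 - 149 = \left(\frac{10815}{4} + \frac{3605 i}{16}\right) - 149 = \frac{10219}{4} + \frac{3605 i}{16}$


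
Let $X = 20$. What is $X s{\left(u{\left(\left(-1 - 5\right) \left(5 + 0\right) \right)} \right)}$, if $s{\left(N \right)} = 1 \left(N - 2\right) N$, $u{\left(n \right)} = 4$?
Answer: $160$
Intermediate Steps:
$s{\left(N \right)} = N \left(-2 + N\right)$ ($s{\left(N \right)} = 1 \left(-2 + N\right) N = \left(-2 + N\right) N = N \left(-2 + N\right)$)
$X s{\left(u{\left(\left(-1 - 5\right) \left(5 + 0\right) \right)} \right)} = 20 \cdot 4 \left(-2 + 4\right) = 20 \cdot 4 \cdot 2 = 20 \cdot 8 = 160$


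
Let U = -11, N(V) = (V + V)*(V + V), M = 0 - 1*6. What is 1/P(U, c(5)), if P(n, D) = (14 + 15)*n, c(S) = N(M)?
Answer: -1/319 ≈ -0.0031348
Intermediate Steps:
M = -6 (M = 0 - 6 = -6)
N(V) = 4*V² (N(V) = (2*V)*(2*V) = 4*V²)
c(S) = 144 (c(S) = 4*(-6)² = 4*36 = 144)
P(n, D) = 29*n
1/P(U, c(5)) = 1/(29*(-11)) = 1/(-319) = -1/319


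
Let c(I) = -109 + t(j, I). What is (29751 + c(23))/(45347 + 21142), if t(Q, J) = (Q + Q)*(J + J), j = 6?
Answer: 30194/66489 ≈ 0.45412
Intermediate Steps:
t(Q, J) = 4*J*Q (t(Q, J) = (2*Q)*(2*J) = 4*J*Q)
c(I) = -109 + 24*I (c(I) = -109 + 4*I*6 = -109 + 24*I)
(29751 + c(23))/(45347 + 21142) = (29751 + (-109 + 24*23))/(45347 + 21142) = (29751 + (-109 + 552))/66489 = (29751 + 443)*(1/66489) = 30194*(1/66489) = 30194/66489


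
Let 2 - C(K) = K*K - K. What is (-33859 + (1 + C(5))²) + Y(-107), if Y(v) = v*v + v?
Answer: -22228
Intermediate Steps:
C(K) = 2 + K - K² (C(K) = 2 - (K*K - K) = 2 - (K² - K) = 2 + (K - K²) = 2 + K - K²)
Y(v) = v + v² (Y(v) = v² + v = v + v²)
(-33859 + (1 + C(5))²) + Y(-107) = (-33859 + (1 + (2 + 5 - 1*5²))²) - 107*(1 - 107) = (-33859 + (1 + (2 + 5 - 1*25))²) - 107*(-106) = (-33859 + (1 + (2 + 5 - 25))²) + 11342 = (-33859 + (1 - 18)²) + 11342 = (-33859 + (-17)²) + 11342 = (-33859 + 289) + 11342 = -33570 + 11342 = -22228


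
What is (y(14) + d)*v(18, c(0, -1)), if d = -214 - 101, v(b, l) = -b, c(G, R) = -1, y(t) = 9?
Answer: 5508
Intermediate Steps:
d = -315
(y(14) + d)*v(18, c(0, -1)) = (9 - 315)*(-1*18) = -306*(-18) = 5508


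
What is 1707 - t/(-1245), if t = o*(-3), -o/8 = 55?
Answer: 141769/83 ≈ 1708.1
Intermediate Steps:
o = -440 (o = -8*55 = -440)
t = 1320 (t = -440*(-3) = 1320)
1707 - t/(-1245) = 1707 - 1320/(-1245) = 1707 - 1320*(-1)/1245 = 1707 - 1*(-88/83) = 1707 + 88/83 = 141769/83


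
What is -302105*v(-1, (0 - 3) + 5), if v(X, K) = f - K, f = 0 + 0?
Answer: 604210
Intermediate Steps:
f = 0
v(X, K) = -K (v(X, K) = 0 - K = -K)
-302105*v(-1, (0 - 3) + 5) = -(-302105)*((0 - 3) + 5) = -(-302105)*(-3 + 5) = -(-302105)*2 = -302105*(-2) = 604210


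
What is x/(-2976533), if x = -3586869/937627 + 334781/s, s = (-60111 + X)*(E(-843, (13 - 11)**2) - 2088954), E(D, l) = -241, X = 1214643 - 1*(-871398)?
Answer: 15181648706286902837/11812565236345546679282850 ≈ 1.2852e-6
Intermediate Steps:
X = 2086041 (X = 1214643 + 871398 = 2086041)
s = -4232562826350 (s = (-60111 + 2086041)*(-241 - 2088954) = 2025930*(-2089195) = -4232562826350)
x = -15181648706286902837/3968565185182071450 (x = -3586869/937627 + 334781/(-4232562826350) = -3586869*1/937627 + 334781*(-1/4232562826350) = -3586869/937627 - 334781/4232562826350 = -15181648706286902837/3968565185182071450 ≈ -3.8255)
x/(-2976533) = -15181648706286902837/3968565185182071450/(-2976533) = -15181648706286902837/3968565185182071450*(-1/2976533) = 15181648706286902837/11812565236345546679282850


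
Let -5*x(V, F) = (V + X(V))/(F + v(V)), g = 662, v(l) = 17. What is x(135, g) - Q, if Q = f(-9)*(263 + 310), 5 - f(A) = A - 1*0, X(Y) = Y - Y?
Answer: -5446965/679 ≈ -8022.0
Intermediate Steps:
X(Y) = 0
f(A) = 5 - A (f(A) = 5 - (A - 1*0) = 5 - (A + 0) = 5 - A)
Q = 8022 (Q = (5 - 1*(-9))*(263 + 310) = (5 + 9)*573 = 14*573 = 8022)
x(V, F) = -V/(5*(17 + F)) (x(V, F) = -(V + 0)/(5*(F + 17)) = -V/(5*(17 + F)))
x(135, g) - Q = -1*135/(85 + 5*662) - 1*8022 = -1*135/(85 + 3310) - 8022 = -1*135/3395 - 8022 = -1*135*1/3395 - 8022 = -27/679 - 8022 = -5446965/679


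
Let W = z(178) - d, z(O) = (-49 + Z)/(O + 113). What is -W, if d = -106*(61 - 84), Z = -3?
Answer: 709510/291 ≈ 2438.2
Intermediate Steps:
d = 2438 (d = -106*(-23) = 2438)
z(O) = -52/(113 + O) (z(O) = (-49 - 3)/(O + 113) = -52/(113 + O))
W = -709510/291 (W = -52/(113 + 178) - 1*2438 = -52/291 - 2438 = -709510/291 ≈ -2438.2)
-W = -1*(-709510/291) = 709510/291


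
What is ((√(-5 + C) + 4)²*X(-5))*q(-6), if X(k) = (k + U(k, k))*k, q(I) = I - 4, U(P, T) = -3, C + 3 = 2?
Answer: -4000 - 3200*I*√6 ≈ -4000.0 - 7838.4*I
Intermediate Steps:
C = -1 (C = -3 + 2 = -1)
q(I) = -4 + I
X(k) = k*(-3 + k) (X(k) = (k - 3)*k = (-3 + k)*k = k*(-3 + k))
((√(-5 + C) + 4)²*X(-5))*q(-6) = ((√(-5 - 1) + 4)²*(-5*(-3 - 5)))*(-4 - 6) = ((√(-6) + 4)²*(-5*(-8)))*(-10) = ((I*√6 + 4)²*40)*(-10) = ((4 + I*√6)²*40)*(-10) = (40*(4 + I*√6)²)*(-10) = -400*(4 + I*√6)²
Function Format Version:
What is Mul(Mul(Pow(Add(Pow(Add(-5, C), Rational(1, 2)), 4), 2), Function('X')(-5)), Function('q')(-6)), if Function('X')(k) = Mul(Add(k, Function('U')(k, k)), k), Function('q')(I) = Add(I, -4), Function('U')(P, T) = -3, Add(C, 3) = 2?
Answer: Add(-4000, Mul(-3200, I, Pow(6, Rational(1, 2)))) ≈ Add(-4000.0, Mul(-7838.4, I))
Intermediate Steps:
C = -1 (C = Add(-3, 2) = -1)
Function('q')(I) = Add(-4, I)
Function('X')(k) = Mul(k, Add(-3, k)) (Function('X')(k) = Mul(Add(k, -3), k) = Mul(Add(-3, k), k) = Mul(k, Add(-3, k)))
Mul(Mul(Pow(Add(Pow(Add(-5, C), Rational(1, 2)), 4), 2), Function('X')(-5)), Function('q')(-6)) = Mul(Mul(Pow(Add(Pow(Add(-5, -1), Rational(1, 2)), 4), 2), Mul(-5, Add(-3, -5))), Add(-4, -6)) = Mul(Mul(Pow(Add(Pow(-6, Rational(1, 2)), 4), 2), Mul(-5, -8)), -10) = Mul(Mul(Pow(Add(Mul(I, Pow(6, Rational(1, 2))), 4), 2), 40), -10) = Mul(Mul(Pow(Add(4, Mul(I, Pow(6, Rational(1, 2)))), 2), 40), -10) = Mul(Mul(40, Pow(Add(4, Mul(I, Pow(6, Rational(1, 2)))), 2)), -10) = Mul(-400, Pow(Add(4, Mul(I, Pow(6, Rational(1, 2)))), 2))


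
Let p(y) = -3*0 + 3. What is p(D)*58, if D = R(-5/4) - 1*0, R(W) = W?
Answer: 174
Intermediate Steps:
D = -5/4 (D = -5/4 - 1*0 = -5*1/4 + 0 = -5/4 + 0 = -5/4 ≈ -1.2500)
p(y) = 3 (p(y) = 0 + 3 = 3)
p(D)*58 = 3*58 = 174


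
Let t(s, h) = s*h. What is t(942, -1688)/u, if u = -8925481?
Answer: 1590096/8925481 ≈ 0.17815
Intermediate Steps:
t(s, h) = h*s
t(942, -1688)/u = -1688*942/(-8925481) = -1590096*(-1/8925481) = 1590096/8925481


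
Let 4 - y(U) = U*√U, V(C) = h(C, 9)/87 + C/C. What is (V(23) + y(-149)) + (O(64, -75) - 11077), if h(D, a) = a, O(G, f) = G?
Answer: -319229/29 + 149*I*√149 ≈ -11008.0 + 1818.8*I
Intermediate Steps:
V(C) = 32/29 (V(C) = 9/87 + C/C = 9*(1/87) + 1 = 3/29 + 1 = 32/29)
y(U) = 4 - U^(3/2) (y(U) = 4 - U*√U = 4 - U^(3/2))
(V(23) + y(-149)) + (O(64, -75) - 11077) = (32/29 + (4 - (-149)^(3/2))) + (64 - 11077) = (32/29 + (4 - (-149)*I*√149)) - 11013 = (32/29 + (4 + 149*I*√149)) - 11013 = (148/29 + 149*I*√149) - 11013 = -319229/29 + 149*I*√149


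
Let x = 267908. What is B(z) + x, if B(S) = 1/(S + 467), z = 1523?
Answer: 533136921/1990 ≈ 2.6791e+5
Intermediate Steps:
B(S) = 1/(467 + S)
B(z) + x = 1/(467 + 1523) + 267908 = 1/1990 + 267908 = 533136921/1990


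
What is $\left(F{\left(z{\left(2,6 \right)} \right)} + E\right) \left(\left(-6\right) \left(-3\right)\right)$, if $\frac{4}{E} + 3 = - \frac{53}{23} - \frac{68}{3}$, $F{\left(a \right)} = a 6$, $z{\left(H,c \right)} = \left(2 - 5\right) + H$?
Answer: $- \frac{106704}{965} \approx -110.57$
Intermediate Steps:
$z{\left(H,c \right)} = -3 + H$
$F{\left(a \right)} = 6 a$
$E = - \frac{138}{965}$ ($E = \frac{4}{-3 - \left(\frac{53}{23} + \frac{68}{3}\right)} = \frac{4}{-3 - \frac{1723}{69}} = \frac{4}{- \frac{1930}{69}} = 4 \left(- \frac{69}{1930}\right) = - \frac{138}{965} \approx -0.14301$)
$\left(F{\left(z{\left(2,6 \right)} \right)} + E\right) \left(\left(-6\right) \left(-3\right)\right) = \left(6 \left(-3 + 2\right) - \frac{138}{965}\right) \left(\left(-6\right) \left(-3\right)\right) = \left(6 \left(-1\right) - \frac{138}{965}\right) 18 = \left(-6 - \frac{138}{965}\right) 18 = \left(- \frac{5928}{965}\right) 18 = - \frac{106704}{965}$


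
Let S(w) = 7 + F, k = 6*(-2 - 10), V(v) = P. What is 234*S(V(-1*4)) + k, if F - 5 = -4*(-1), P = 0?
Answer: 3672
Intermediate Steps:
F = 9 (F = 5 - 4*(-1) = 5 + 4 = 9)
V(v) = 0
k = -72 (k = 6*(-12) = -72)
S(w) = 16 (S(w) = 7 + 9 = 16)
234*S(V(-1*4)) + k = 234*16 - 72 = 3744 - 72 = 3672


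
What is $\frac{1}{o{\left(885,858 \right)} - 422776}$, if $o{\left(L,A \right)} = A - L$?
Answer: $- \frac{1}{422803} \approx -2.3652 \cdot 10^{-6}$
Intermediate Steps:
$\frac{1}{o{\left(885,858 \right)} - 422776} = \frac{1}{\left(858 - 885\right) - 422776} = \frac{1}{-27 - 422776} = \frac{1}{-422803} = - \frac{1}{422803}$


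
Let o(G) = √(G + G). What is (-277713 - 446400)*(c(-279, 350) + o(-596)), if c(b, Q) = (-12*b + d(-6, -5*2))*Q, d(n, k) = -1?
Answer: -848262173850 - 1448226*I*√298 ≈ -8.4826e+11 - 2.5e+7*I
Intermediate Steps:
o(G) = √2*√G (o(G) = √(2*G) = √2*√G)
c(b, Q) = Q*(-1 - 12*b) (c(b, Q) = (-12*b - 1)*Q = (-1 - 12*b)*Q = Q*(-1 - 12*b))
(-277713 - 446400)*(c(-279, 350) + o(-596)) = (-277713 - 446400)*(-1*350*(1 + 12*(-279)) + √2*√(-596)) = -724113*(-1*350*(1 - 3348) + √2*(2*I*√149)) = -724113*(-1*350*(-3347) + 2*I*√298) = -724113*(1171450 + 2*I*√298) = -848262173850 - 1448226*I*√298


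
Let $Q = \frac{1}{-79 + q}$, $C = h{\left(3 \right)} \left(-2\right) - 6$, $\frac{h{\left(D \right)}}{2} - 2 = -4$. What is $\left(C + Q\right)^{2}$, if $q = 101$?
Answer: $\frac{2025}{484} \approx 4.1839$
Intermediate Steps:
$h{\left(D \right)} = -4$ ($h{\left(D \right)} = 4 + 2 \left(-4\right) = 4 - 8 = -4$)
$C = 2$ ($C = \left(-4\right) \left(-2\right) - 6 = 8 - 6 = 2$)
$Q = \frac{1}{22}$ ($Q = \frac{1}{-79 + 101} = \frac{1}{22} \approx 0.045455$)
$\left(C + Q\right)^{2} = \left(2 + \frac{1}{22}\right)^{2} = \left(\frac{45}{22}\right)^{2} = \frac{2025}{484}$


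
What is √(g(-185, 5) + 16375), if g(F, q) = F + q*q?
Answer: √16215 ≈ 127.34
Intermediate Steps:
g(F, q) = F + q²
√(g(-185, 5) + 16375) = √((-185 + 5²) + 16375) = √((-185 + 25) + 16375) = √(-160 + 16375) = √16215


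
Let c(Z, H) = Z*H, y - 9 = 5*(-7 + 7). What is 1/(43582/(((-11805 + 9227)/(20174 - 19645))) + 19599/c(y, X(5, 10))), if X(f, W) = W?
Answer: -38670/337402133 ≈ -0.00011461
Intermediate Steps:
y = 9 (y = 9 + 5*(-7 + 7) = 9 + 5*0 = 9 + 0 = 9)
c(Z, H) = H*Z
1/(43582/(((-11805 + 9227)/(20174 - 19645))) + 19599/c(y, X(5, 10))) = 1/(43582/(((-11805 + 9227)/(20174 - 19645))) + 19599/((10*9))) = 1/(43582/((-2578/529)) + 19599/90) = 1/(43582/((-2578*1/529)) + 19599*(1/90)) = 1/(43582/(-2578/529) + 6533/30) = 1/(43582*(-529/2578) + 6533/30) = 1/(-11527439/1289 + 6533/30) = 1/(-337402133/38670) = -38670/337402133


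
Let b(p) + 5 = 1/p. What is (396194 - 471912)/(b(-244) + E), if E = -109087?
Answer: 18475192/26618449 ≈ 0.69407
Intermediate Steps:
b(p) = -5 + 1/p
(396194 - 471912)/(b(-244) + E) = (396194 - 471912)/((-5 + 1/(-244)) - 109087) = -75718/((-5 - 1/244) - 109087) = -75718/(-1221/244 - 109087) = -75718/(-26618449/244) = -75718*(-244/26618449) = 18475192/26618449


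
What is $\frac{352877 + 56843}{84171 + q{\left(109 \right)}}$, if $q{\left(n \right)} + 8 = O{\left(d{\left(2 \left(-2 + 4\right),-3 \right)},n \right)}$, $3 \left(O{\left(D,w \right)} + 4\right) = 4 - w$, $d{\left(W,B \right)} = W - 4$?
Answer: $\frac{102430}{21031} \approx 4.8704$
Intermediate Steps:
$d{\left(W,B \right)} = -4 + W$
$O{\left(D,w \right)} = - \frac{8}{3} - \frac{w}{3}$ ($O{\left(D,w \right)} = -4 + \frac{4 - w}{3} = -4 - \left(- \frac{4}{3} + \frac{w}{3}\right) = - \frac{8}{3} - \frac{w}{3}$)
$q{\left(n \right)} = - \frac{32}{3} - \frac{n}{3}$ ($q{\left(n \right)} = -8 - \left(\frac{8}{3} + \frac{n}{3}\right) = - \frac{32}{3} - \frac{n}{3}$)
$\frac{352877 + 56843}{84171 + q{\left(109 \right)}} = \frac{352877 + 56843}{84171 - 47} = \frac{409720}{84171 - 47} = \frac{409720}{84124} = 409720 \cdot \frac{1}{84124} = \frac{102430}{21031}$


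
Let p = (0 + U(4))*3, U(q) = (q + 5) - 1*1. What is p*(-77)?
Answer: -1848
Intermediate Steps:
U(q) = 4 + q (U(q) = (5 + q) - 1 = 4 + q)
p = 24 (p = (0 + (4 + 4))*3 = (0 + 8)*3 = 8*3 = 24)
p*(-77) = 24*(-77) = -1848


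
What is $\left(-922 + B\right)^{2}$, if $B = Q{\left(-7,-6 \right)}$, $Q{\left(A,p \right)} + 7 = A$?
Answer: $876096$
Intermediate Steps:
$Q{\left(A,p \right)} = -7 + A$
$B = -14$ ($B = -7 - 7 = -14$)
$\left(-922 + B\right)^{2} = \left(-922 - 14\right)^{2} = \left(-936\right)^{2} = 876096$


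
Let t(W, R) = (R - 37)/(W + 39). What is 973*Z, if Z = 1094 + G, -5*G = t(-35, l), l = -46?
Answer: 21369999/20 ≈ 1.0685e+6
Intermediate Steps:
t(W, R) = (-37 + R)/(39 + W)
G = 83/20 (G = -(-37 - 46)/(5*(39 - 35)) = -(-83)/(5*4) = -(-83)/20 = -1/5*(-83/4) = 83/20 ≈ 4.1500)
Z = 21963/20 (Z = 1094 + 83/20 = 21963/20 ≈ 1098.2)
973*Z = 973*(21963/20) = 21369999/20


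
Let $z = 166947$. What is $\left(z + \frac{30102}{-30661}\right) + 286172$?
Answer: $\frac{13893051557}{30661} \approx 4.5312 \cdot 10^{5}$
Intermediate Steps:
$\left(z + \frac{30102}{-30661}\right) + 286172 = \left(166947 + \frac{30102}{-30661}\right) + 286172 = \left(166947 + 30102 \left(- \frac{1}{30661}\right)\right) + 286172 = \left(166947 - \frac{30102}{30661}\right) + 286172 = \frac{5118731865}{30661} + 286172 = \frac{13893051557}{30661}$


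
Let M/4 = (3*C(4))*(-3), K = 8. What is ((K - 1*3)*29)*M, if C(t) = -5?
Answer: 26100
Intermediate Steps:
M = 180 (M = 4*((3*(-5))*(-3)) = 4*(-15*(-3)) = 4*45 = 180)
((K - 1*3)*29)*M = ((8 - 1*3)*29)*180 = ((8 - 3)*29)*180 = (5*29)*180 = 145*180 = 26100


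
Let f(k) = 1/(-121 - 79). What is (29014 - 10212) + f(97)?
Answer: 3760399/200 ≈ 18802.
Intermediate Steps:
f(k) = -1/200 (f(k) = 1/(-200) = -1/200)
(29014 - 10212) + f(97) = (29014 - 10212) - 1/200 = 18802 - 1/200 = 3760399/200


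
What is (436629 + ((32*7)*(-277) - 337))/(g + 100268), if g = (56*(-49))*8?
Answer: 93561/19579 ≈ 4.7786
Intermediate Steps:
g = -21952 (g = -2744*8 = -21952)
(436629 + ((32*7)*(-277) - 337))/(g + 100268) = (436629 + ((32*7)*(-277) - 337))/(-21952 + 100268) = (436629 + (224*(-277) - 337))/78316 = (436629 + (-62048 - 337))*(1/78316) = (436629 - 62385)*(1/78316) = 374244*(1/78316) = 93561/19579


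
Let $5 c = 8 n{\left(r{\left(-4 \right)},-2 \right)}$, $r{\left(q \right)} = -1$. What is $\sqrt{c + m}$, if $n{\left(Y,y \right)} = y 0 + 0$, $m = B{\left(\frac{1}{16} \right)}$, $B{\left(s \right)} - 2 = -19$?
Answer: $i \sqrt{17} \approx 4.1231 i$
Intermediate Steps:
$B{\left(s \right)} = -17$ ($B{\left(s \right)} = 2 - 19 = -17$)
$m = -17$
$n{\left(Y,y \right)} = 0$ ($n{\left(Y,y \right)} = 0 + 0 = 0$)
$c = 0$ ($c = \frac{8 \cdot 0}{5} = \frac{1}{5} \cdot 0 = 0$)
$\sqrt{c + m} = \sqrt{0 - 17} = \sqrt{-17} = i \sqrt{17}$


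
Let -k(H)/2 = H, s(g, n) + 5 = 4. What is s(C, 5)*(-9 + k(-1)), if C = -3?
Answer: 7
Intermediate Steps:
s(g, n) = -1 (s(g, n) = -5 + 4 = -1)
k(H) = -2*H
s(C, 5)*(-9 + k(-1)) = -(-9 - 2*(-1)) = -(-9 + 2) = -1*(-7) = 7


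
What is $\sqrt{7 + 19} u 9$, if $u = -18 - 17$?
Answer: $- 315 \sqrt{26} \approx -1606.2$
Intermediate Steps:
$u = -35$ ($u = -18 - 17 = -35$)
$\sqrt{7 + 19} u 9 = \sqrt{7 + 19} \left(-35\right) 9 = \sqrt{26} \left(-35\right) 9 = - 35 \sqrt{26} \cdot 9 = - 315 \sqrt{26}$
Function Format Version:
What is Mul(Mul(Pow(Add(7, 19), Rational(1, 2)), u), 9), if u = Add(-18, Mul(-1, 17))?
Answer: Mul(-315, Pow(26, Rational(1, 2))) ≈ -1606.2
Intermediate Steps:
u = -35 (u = Add(-18, -17) = -35)
Mul(Mul(Pow(Add(7, 19), Rational(1, 2)), u), 9) = Mul(Mul(Pow(Add(7, 19), Rational(1, 2)), -35), 9) = Mul(Mul(Pow(26, Rational(1, 2)), -35), 9) = Mul(Mul(-35, Pow(26, Rational(1, 2))), 9) = Mul(-315, Pow(26, Rational(1, 2)))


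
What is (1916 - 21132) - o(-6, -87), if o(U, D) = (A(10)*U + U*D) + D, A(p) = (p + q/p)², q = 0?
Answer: -19051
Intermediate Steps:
A(p) = p² (A(p) = (p + 0/p)² = (p + 0)² = p²)
o(U, D) = D + 100*U + D*U (o(U, D) = (10²*U + U*D) + D = (100*U + D*U) + D = D + 100*U + D*U)
(1916 - 21132) - o(-6, -87) = (1916 - 21132) - (-87 + 100*(-6) - 87*(-6)) = -19216 - (-87 - 600 + 522) = -19216 - 1*(-165) = -19216 + 165 = -19051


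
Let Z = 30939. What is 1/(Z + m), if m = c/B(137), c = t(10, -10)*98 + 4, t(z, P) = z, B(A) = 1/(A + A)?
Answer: 1/300555 ≈ 3.3272e-6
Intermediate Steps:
B(A) = 1/(2*A)
c = 984 (c = 10*98 + 4 = 980 + 4 = 984)
m = 269616 (m = 984/(((½)/137)) = 984/(((½)*(1/137))) = 984/(1/274) = 984*274 = 269616)
1/(Z + m) = 1/(30939 + 269616) = 1/300555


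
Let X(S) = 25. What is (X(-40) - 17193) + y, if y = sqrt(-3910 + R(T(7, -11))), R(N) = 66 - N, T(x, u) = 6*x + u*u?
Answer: -17168 + I*sqrt(4007) ≈ -17168.0 + 63.301*I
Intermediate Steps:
T(x, u) = u**2 + 6*x (T(x, u) = 6*x + u**2 = u**2 + 6*x)
y = I*sqrt(4007) (y = sqrt(-3910 + (66 - ((-11)**2 + 6*7))) = sqrt(-3910 + (66 - (121 + 42))) = sqrt(-3910 + (66 - 1*163)) = sqrt(-3910 + (66 - 163)) = sqrt(-3910 - 97) = sqrt(-4007) = I*sqrt(4007) ≈ 63.301*I)
(X(-40) - 17193) + y = (25 - 17193) + I*sqrt(4007) = -17168 + I*sqrt(4007)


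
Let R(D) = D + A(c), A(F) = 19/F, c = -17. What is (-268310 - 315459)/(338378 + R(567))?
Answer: -9924073/5762046 ≈ -1.7223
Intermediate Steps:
R(D) = -19/17 + D (R(D) = D + 19/(-17) = D + 19*(-1/17) = D - 19/17 = -19/17 + D)
(-268310 - 315459)/(338378 + R(567)) = (-268310 - 315459)/(338378 + (-19/17 + 567)) = -583769/(338378 + 9620/17) = -583769/5762046/17 = -583769*17/5762046 = -9924073/5762046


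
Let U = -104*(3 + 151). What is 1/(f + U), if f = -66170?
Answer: -1/82186 ≈ -1.2168e-5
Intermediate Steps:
U = -16016 (U = -104*154 = -16016)
1/(f + U) = 1/(-66170 - 16016) = 1/(-82186) = -1/82186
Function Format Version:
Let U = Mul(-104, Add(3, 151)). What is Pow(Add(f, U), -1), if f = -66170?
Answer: Rational(-1, 82186) ≈ -1.2168e-5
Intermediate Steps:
U = -16016 (U = Mul(-104, 154) = -16016)
Pow(Add(f, U), -1) = Pow(Add(-66170, -16016), -1) = Pow(-82186, -1) = Rational(-1, 82186)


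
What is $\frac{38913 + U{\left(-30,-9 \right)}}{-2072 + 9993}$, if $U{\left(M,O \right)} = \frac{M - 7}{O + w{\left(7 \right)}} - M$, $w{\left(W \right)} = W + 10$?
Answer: $\frac{311507}{63368} \approx 4.9158$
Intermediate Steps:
$w{\left(W \right)} = 10 + W$
$U{\left(M,O \right)} = - M + \frac{-7 + M}{17 + O}$ ($U{\left(M,O \right)} = \frac{M - 7}{O + \left(10 + 7\right)} - M = \frac{-7 + M}{O + 17} - M = \frac{-7 + M}{17 + O} - M = - M + \frac{-7 + M}{17 + O}$)
$\frac{38913 + U{\left(-30,-9 \right)}}{-2072 + 9993} = \frac{38913 + \frac{-7 - -480 - \left(-30\right) \left(-9\right)}{17 - 9}}{-2072 + 9993} = \frac{38913 + \frac{-7 + 480 - 270}{8}}{7921} = \left(38913 + \frac{1}{8} \cdot 203\right) \frac{1}{7921} = \left(38913 + \frac{203}{8}\right) \frac{1}{7921} = \frac{311507}{8} \cdot \frac{1}{7921} = \frac{311507}{63368}$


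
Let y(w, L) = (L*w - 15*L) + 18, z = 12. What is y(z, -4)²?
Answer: 900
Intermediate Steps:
y(w, L) = 18 - 15*L + L*w (y(w, L) = (-15*L + L*w) + 18 = 18 - 15*L + L*w)
y(z, -4)² = (18 - 15*(-4) - 4*12)² = (18 + 60 - 48)² = 30² = 900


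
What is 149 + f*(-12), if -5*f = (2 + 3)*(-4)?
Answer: 101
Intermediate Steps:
f = 4 (f = -(2 + 3)*(-4)/5 = -(-4) = -⅕*(-20) = 4)
149 + f*(-12) = 149 + 4*(-12) = 149 - 48 = 101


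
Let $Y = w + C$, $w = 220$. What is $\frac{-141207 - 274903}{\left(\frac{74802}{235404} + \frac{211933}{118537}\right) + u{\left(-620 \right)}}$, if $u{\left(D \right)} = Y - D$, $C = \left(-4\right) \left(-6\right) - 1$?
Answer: $- \frac{29772226593852}{61897387507} \approx -480.99$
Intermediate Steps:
$C = 23$ ($C = 24 - 1 = 23$)
$Y = 243$ ($Y = 220 + 23 = 243$)
$u{\left(D \right)} = 243 - D$
$\frac{-141207 - 274903}{\left(\frac{74802}{235404} + \frac{211933}{118537}\right) + u{\left(-620 \right)}} = \frac{-141207 - 274903}{\left(\frac{74802}{235404} + \frac{211933}{118537}\right) + \left(243 - -620\right)} = - \frac{416110}{\left(74802 \cdot \frac{1}{235404} + 211933 \cdot \frac{1}{118537}\right) + \left(243 + 620\right)} = - \frac{416110}{\left(\frac{959}{3018} + \frac{211933}{118537}\right) + 863} = - \frac{416110}{\frac{753290777}{357744666} + 863} = - \frac{416110}{\frac{309486937535}{357744666}} = \left(-416110\right) \frac{357744666}{309486937535} = - \frac{29772226593852}{61897387507}$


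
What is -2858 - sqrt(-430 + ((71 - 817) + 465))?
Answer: -2858 - 3*I*sqrt(79) ≈ -2858.0 - 26.665*I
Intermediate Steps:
-2858 - sqrt(-430 + ((71 - 817) + 465)) = -2858 - sqrt(-430 + (-746 + 465)) = -2858 - sqrt(-430 - 281) = -2858 - sqrt(-711) = -2858 - 3*I*sqrt(79)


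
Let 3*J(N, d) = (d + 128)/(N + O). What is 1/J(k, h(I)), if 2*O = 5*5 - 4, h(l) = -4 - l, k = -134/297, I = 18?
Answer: 5969/20988 ≈ 0.28440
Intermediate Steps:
k = -134/297 (k = -134*1/297 = -134/297 ≈ -0.45118)
O = 21/2 (O = (5*5 - 4)/2 = (25 - 4)/2 = (1/2)*21 = 21/2 ≈ 10.500)
J(N, d) = (128 + d)/(3*(21/2 + N)) (J(N, d) = ((d + 128)/(N + 21/2))/3 = ((128 + d)/(21/2 + N))/3 = (128 + d)/(3*(21/2 + N)))
1/J(k, h(I)) = 1/(2*(128 + (-4 - 1*18))/(3*(21 + 2*(-134/297)))) = 1/(2*(128 + (-4 - 18))/(3*(21 - 268/297))) = 1/(2*(128 - 22)/(3*(5969/297))) = 1/((2/3)*(297/5969)*106) = 1/(20988/5969) = 5969/20988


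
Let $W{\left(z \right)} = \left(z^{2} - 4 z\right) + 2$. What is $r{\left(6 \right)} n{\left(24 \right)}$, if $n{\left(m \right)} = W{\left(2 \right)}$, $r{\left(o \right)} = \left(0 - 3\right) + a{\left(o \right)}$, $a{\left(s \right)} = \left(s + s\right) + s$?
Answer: $-30$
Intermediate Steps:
$a{\left(s \right)} = 3 s$ ($a{\left(s \right)} = 2 s + s = 3 s$)
$r{\left(o \right)} = -3 + 3 o$ ($r{\left(o \right)} = \left(0 - 3\right) + 3 o = -3 + 3 o$)
$W{\left(z \right)} = 2 + z^{2} - 4 z$
$n{\left(m \right)} = -2$ ($n{\left(m \right)} = 2 + 2^{2} - 8 = 2 + 4 - 8 = -2$)
$r{\left(6 \right)} n{\left(24 \right)} = \left(-3 + 3 \cdot 6\right) \left(-2\right) = \left(-3 + 18\right) \left(-2\right) = 15 \left(-2\right) = -30$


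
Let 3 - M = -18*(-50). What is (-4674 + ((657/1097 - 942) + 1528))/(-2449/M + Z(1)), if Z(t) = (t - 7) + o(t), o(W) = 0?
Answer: 4022039463/3217501 ≈ 1250.1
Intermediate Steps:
M = -897 (M = 3 - (-18)*(-50) = 3 - 1*900 = 3 - 900 = -897)
Z(t) = -7 + t (Z(t) = (t - 7) + 0 = (-7 + t) + 0 = -7 + t)
(-4674 + ((657/1097 - 942) + 1528))/(-2449/M + Z(1)) = (-4674 + ((657/1097 - 942) + 1528))/(-2449/(-897) + (-7 + 1)) = (-4674 + ((657*(1/1097) - 942) + 1528))/(-2449*(-1/897) - 6) = (-4674 + ((657/1097 - 942) + 1528))/(2449/897 - 6) = (-4674 + (-1032717/1097 + 1528))/(-2933/897) = (-4674 + 643499/1097)*(-897/2933) = -4483879/1097*(-897/2933) = 4022039463/3217501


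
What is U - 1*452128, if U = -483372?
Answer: -935500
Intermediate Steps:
U - 1*452128 = -483372 - 1*452128 = -483372 - 452128 = -935500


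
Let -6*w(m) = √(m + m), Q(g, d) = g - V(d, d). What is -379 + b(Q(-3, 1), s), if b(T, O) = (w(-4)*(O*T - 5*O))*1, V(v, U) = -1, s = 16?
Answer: -379 + 112*I*√2/3 ≈ -379.0 + 52.797*I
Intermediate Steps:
Q(g, d) = 1 + g (Q(g, d) = g - 1*(-1) = g + 1 = 1 + g)
w(m) = -√2*√m/6 (w(m) = -√(m + m)/6 = -√2*√m/6)
b(T, O) = -I*√2*(-5*O + O*T)/3 (b(T, O) = ((-√2*√(-4)/6)*(O*T - 5*O))*1 = ((-√2*2*I/6)*(-5*O + O*T))*1 = ((-I*√2/3)*(-5*O + O*T))*1 = -I*√2*(-5*O + O*T)/3*1 = -I*√2*(-5*O + O*T)/3)
-379 + b(Q(-3, 1), s) = -379 + (⅓)*I*16*√2*(5 - (1 - 3)) = -379 + (⅓)*I*16*√2*(5 - 1*(-2)) = -379 + (⅓)*I*16*√2*(5 + 2) = -379 + (⅓)*I*16*√2*7 = -379 + 112*I*√2/3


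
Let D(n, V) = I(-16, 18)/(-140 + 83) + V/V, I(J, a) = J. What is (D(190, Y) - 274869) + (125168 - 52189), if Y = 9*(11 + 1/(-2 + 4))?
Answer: -11507657/57 ≈ -2.0189e+5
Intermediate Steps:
Y = 207/2 (Y = 9*(11 + 1/2) = 9*(11 + ½) = 9*(23/2) = 207/2 ≈ 103.50)
D(n, V) = 73/57 (D(n, V) = -16/(-140 + 83) + V/V = -16/(-57) + 1 = -16*(-1/57) + 1 = 16/57 + 1 = 73/57)
(D(190, Y) - 274869) + (125168 - 52189) = (73/57 - 274869) + (125168 - 52189) = -15667460/57 + 72979 = -11507657/57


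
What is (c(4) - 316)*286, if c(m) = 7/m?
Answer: -179751/2 ≈ -89876.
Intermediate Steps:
(c(4) - 316)*286 = (7/4 - 316)*286 = -1257/4*286 = -179751/2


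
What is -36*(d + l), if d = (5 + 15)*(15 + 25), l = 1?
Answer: -28836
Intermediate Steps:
d = 800 (d = 20*40 = 800)
-36*(d + l) = -36*(800 + 1) = -36*801 = -28836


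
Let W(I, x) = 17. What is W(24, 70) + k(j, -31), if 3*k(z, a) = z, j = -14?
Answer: 37/3 ≈ 12.333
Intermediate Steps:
k(z, a) = z/3
W(24, 70) + k(j, -31) = 17 + (⅓)*(-14) = 17 - 14/3 = 37/3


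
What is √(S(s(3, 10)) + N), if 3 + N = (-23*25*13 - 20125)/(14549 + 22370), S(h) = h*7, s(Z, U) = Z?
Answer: √23515261698/36919 ≈ 4.1536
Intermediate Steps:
S(h) = 7*h
N = -138357/36919 (N = -3 + (-23*25*13 - 20125)/(14549 + 22370) = -3 + (-575*13 - 20125)/36919 = -3 + (-7475 - 20125)*(1/36919) = -3 - 27600*1/36919 = -3 - 27600/36919 = -138357/36919 ≈ -3.7476)
√(S(s(3, 10)) + N) = √(7*3 - 138357/36919) = √(21 - 138357/36919) = √(636942/36919) = √23515261698/36919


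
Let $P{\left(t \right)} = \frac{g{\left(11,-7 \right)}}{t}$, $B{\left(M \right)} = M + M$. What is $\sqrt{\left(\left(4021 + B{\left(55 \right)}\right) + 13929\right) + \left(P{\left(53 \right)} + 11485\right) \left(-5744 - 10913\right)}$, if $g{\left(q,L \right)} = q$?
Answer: $\frac{4 i \sqrt{33583533581}}{53} \approx 13831.0 i$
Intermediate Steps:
$B{\left(M \right)} = 2 M$
$P{\left(t \right)} = \frac{11}{t}$
$\sqrt{\left(\left(4021 + B{\left(55 \right)}\right) + 13929\right) + \left(P{\left(53 \right)} + 11485\right) \left(-5744 - 10913\right)} = \sqrt{\left(\left(4021 + 2 \cdot 55\right) + 13929\right) + \left(\frac{11}{53} + 11485\right) \left(-5744 - 10913\right)} = \sqrt{\left(\left(4021 + 110\right) + 13929\right) + \left(11 \cdot \frac{1}{53} + 11485\right) \left(-16657\right)} = \sqrt{\left(4131 + 13929\right) + \left(\frac{11}{53} + 11485\right) \left(-16657\right)} = \sqrt{18060 + \frac{608716}{53} \left(-16657\right)} = \sqrt{18060 - \frac{10139382412}{53}} = \sqrt{- \frac{10138425232}{53}} = \frac{4 i \sqrt{33583533581}}{53}$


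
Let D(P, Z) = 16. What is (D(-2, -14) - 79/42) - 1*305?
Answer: -12217/42 ≈ -290.88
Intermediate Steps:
(D(-2, -14) - 79/42) - 1*305 = (16 - 79/42) - 1*305 = (16 - 79/42) - 305 = 593/42 - 305 = -12217/42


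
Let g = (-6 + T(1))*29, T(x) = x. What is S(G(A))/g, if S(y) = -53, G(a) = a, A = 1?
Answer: 53/145 ≈ 0.36552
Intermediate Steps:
g = -145 (g = (-6 + 1)*29 = -5*29 = -145)
S(G(A))/g = -53/(-145) = -53*(-1/145) = 53/145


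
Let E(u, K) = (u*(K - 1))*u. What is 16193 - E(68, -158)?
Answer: 751409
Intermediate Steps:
E(u, K) = u²*(-1 + K) (E(u, K) = (u*(-1 + K))*u = u²*(-1 + K))
16193 - E(68, -158) = 16193 - 68²*(-1 - 158) = 16193 - 4624*(-159) = 16193 - 1*(-735216) = 16193 + 735216 = 751409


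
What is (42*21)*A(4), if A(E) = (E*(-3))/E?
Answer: -2646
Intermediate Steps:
A(E) = -3 (A(E) = (-3*E)/E = -3)
(42*21)*A(4) = (42*21)*(-3) = 882*(-3) = -2646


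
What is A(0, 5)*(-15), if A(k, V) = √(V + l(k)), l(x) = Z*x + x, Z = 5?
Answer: -15*√5 ≈ -33.541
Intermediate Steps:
l(x) = 6*x (l(x) = 5*x + x = 6*x)
A(k, V) = √(V + 6*k)
A(0, 5)*(-15) = √(5 + 6*0)*(-15) = √(5 + 0)*(-15) = √5*(-15) = -15*√5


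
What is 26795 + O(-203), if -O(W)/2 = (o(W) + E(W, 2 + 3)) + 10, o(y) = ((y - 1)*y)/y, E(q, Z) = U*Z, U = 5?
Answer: 27133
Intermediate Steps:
E(q, Z) = 5*Z
o(y) = -1 + y (o(y) = ((-1 + y)*y)/y = (y*(-1 + y))/y = -1 + y)
O(W) = -68 - 2*W (O(W) = -2*(((-1 + W) + 5*(2 + 3)) + 10) = -2*(((-1 + W) + 5*5) + 10) = -2*(((-1 + W) + 25) + 10) = -2*((24 + W) + 10) = -2*(34 + W) = -68 - 2*W)
26795 + O(-203) = 26795 + (-68 - 2*(-203)) = 26795 + (-68 + 406) = 26795 + 338 = 27133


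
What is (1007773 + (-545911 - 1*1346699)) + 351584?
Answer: -533253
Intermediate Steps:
(1007773 + (-545911 - 1*1346699)) + 351584 = (1007773 + (-545911 - 1346699)) + 351584 = (1007773 - 1892610) + 351584 = -884837 + 351584 = -533253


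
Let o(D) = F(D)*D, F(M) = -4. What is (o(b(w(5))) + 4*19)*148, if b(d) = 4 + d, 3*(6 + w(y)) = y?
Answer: 34336/3 ≈ 11445.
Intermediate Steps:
w(y) = -6 + y/3
o(D) = -4*D
(o(b(w(5))) + 4*19)*148 = (-4*(4 + (-6 + (⅓)*5)) + 4*19)*148 = (-4*(4 + (-6 + 5/3)) + 76)*148 = (-4*(4 - 13/3) + 76)*148 = (-4*(-⅓) + 76)*148 = (4/3 + 76)*148 = (232/3)*148 = 34336/3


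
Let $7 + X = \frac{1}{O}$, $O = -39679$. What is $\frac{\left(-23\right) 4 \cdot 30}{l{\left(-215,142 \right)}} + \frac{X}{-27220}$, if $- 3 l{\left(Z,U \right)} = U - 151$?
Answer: $- \frac{496828555923}{540031190} \approx -920.0$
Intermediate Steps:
$X = - \frac{277754}{39679}$ ($X = -7 + \frac{1}{-39679} = -7 - \frac{1}{39679} = - \frac{277754}{39679} \approx -7.0$)
$l{\left(Z,U \right)} = \frac{151}{3} - \frac{U}{3}$ ($l{\left(Z,U \right)} = - \frac{U - 151}{3} = - \frac{-151 + U}{3} = \frac{151}{3} - \frac{U}{3}$)
$\frac{\left(-23\right) 4 \cdot 30}{l{\left(-215,142 \right)}} + \frac{X}{-27220} = \frac{\left(-23\right) 4 \cdot 30}{\frac{151}{3} - \frac{142}{3}} - \frac{277754}{39679 \left(-27220\right)} = \frac{\left(-92\right) 30}{\frac{151}{3} - \frac{142}{3}} - - \frac{138877}{540031190} = - \frac{2760}{3} + \frac{138877}{540031190} = \left(-2760\right) \frac{1}{3} + \frac{138877}{540031190} = -920 + \frac{138877}{540031190} = - \frac{496828555923}{540031190}$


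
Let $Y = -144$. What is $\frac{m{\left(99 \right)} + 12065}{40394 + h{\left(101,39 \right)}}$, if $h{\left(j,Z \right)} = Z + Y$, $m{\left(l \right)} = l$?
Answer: $\frac{12164}{40289} \approx 0.30192$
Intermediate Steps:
$h{\left(j,Z \right)} = -144 + Z$ ($h{\left(j,Z \right)} = Z - 144 = -144 + Z$)
$\frac{m{\left(99 \right)} + 12065}{40394 + h{\left(101,39 \right)}} = \frac{99 + 12065}{40394 + \left(-144 + 39\right)} = \frac{12164}{40394 - 105} = \frac{12164}{40289}$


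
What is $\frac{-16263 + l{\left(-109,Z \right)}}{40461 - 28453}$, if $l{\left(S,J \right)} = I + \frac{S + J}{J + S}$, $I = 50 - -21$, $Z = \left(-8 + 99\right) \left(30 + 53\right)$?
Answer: $- \frac{16191}{12008} \approx -1.3484$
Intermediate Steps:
$Z = 7553$ ($Z = 91 \cdot 83 = 7553$)
$I = 71$ ($I = 50 + 21 = 71$)
$l{\left(S,J \right)} = 72$ ($l{\left(S,J \right)} = 71 + \frac{S + J}{J + S} = 71 + \frac{J + S}{J + S} = 71 + 1 = 72$)
$\frac{-16263 + l{\left(-109,Z \right)}}{40461 - 28453} = \frac{-16263 + 72}{40461 - 28453} = - \frac{16191}{12008}$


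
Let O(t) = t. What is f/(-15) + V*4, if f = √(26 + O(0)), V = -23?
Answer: -92 - √26/15 ≈ -92.340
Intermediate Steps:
f = √26 (f = √(26 + 0) = √26 ≈ 5.0990)
f/(-15) + V*4 = √26/(-15) - 23*4 = √26*(-1/15) - 92 = -√26/15 - 92 = -92 - √26/15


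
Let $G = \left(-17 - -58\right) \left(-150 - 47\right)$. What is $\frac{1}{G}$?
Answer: $- \frac{1}{8077} \approx -0.00012381$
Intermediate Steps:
$G = -8077$ ($G = \left(-17 + 58\right) \left(-197\right) = 41 \left(-197\right) = -8077$)
$\frac{1}{G} = \frac{1}{-8077} = - \frac{1}{8077}$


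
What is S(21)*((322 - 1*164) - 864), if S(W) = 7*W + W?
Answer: -118608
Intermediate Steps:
S(W) = 8*W
S(21)*((322 - 1*164) - 864) = (8*21)*((322 - 1*164) - 864) = 168*((322 - 164) - 864) = 168*(158 - 864) = 168*(-706) = -118608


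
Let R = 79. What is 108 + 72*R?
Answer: 5796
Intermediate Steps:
108 + 72*R = 108 + 72*79 = 108 + 5688 = 5796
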